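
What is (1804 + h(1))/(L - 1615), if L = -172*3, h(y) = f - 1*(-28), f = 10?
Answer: -1842/2131 ≈ -0.86438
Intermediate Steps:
h(y) = 38 (h(y) = 10 - 1*(-28) = 10 + 28 = 38)
L = -516
(1804 + h(1))/(L - 1615) = (1804 + 38)/(-516 - 1615) = 1842/(-2131) = 1842*(-1/2131) = -1842/2131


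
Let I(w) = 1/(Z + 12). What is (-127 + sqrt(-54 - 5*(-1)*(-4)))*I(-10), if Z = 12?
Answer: -127/24 + I*sqrt(74)/24 ≈ -5.2917 + 0.35843*I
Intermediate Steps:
I(w) = 1/24 (I(w) = 1/(12 + 12) = 1/24)
(-127 + sqrt(-54 - 5*(-1)*(-4)))*I(-10) = (-127 + sqrt(-54 - 5*(-1)*(-4)))*(1/24) = (-127 + sqrt(-54 + 5*(-4)))*(1/24) = (-127 + sqrt(-54 - 20))*(1/24) = (-127 + sqrt(-74))*(1/24) = (-127 + I*sqrt(74))*(1/24) = -127/24 + I*sqrt(74)/24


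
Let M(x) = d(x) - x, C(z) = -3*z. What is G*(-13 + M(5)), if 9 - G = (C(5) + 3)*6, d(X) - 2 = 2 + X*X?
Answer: 891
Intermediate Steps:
d(X) = 4 + X² (d(X) = 2 + (2 + X*X) = 2 + (2 + X²) = 4 + X²)
G = 81 (G = 9 - (-3*5 + 3)*6 = 9 - (-15 + 3)*6 = 9 - (-12)*6 = 9 - 1*(-72) = 9 + 72 = 81)
M(x) = 4 + x² - x (M(x) = (4 + x²) - x = 4 + x² - x)
G*(-13 + M(5)) = 81*(-13 + (4 + 5² - 1*5)) = 81*(-13 + (4 + 25 - 5)) = 81*(-13 + 24) = 81*11 = 891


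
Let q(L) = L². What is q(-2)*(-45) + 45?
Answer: -135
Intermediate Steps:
q(-2)*(-45) + 45 = (-2)²*(-45) + 45 = 4*(-45) + 45 = -180 + 45 = -135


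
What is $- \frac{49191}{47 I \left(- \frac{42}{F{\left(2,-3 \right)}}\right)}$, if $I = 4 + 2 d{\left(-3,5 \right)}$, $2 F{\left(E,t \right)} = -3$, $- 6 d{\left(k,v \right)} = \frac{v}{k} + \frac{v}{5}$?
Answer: $- \frac{23301}{2632} \approx -8.853$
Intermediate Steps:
$d{\left(k,v \right)} = - \frac{v}{30} - \frac{v}{6 k}$ ($d{\left(k,v \right)} = - \frac{\frac{v}{k} + \frac{v}{5}}{6} = - \frac{\frac{v}{5} + \frac{v}{k}}{6} = - \frac{v}{30} - \frac{v}{6 k}$)
$F{\left(E,t \right)} = - \frac{3}{2}$ ($F{\left(E,t \right)} = \frac{1}{2} \left(-3\right) = - \frac{3}{2}$)
$I = \frac{38}{9}$ ($I = 4 + 2 \left(\left(- \frac{1}{30}\right) 5 \frac{1}{-3} \left(5 - 3\right)\right) = 4 + 2 \left(\left(- \frac{1}{30}\right) 5 \left(- \frac{1}{3}\right) 2\right) = 4 + 2 \cdot \frac{1}{9} = 4 + \frac{2}{9} = \frac{38}{9} \approx 4.2222$)
$- \frac{49191}{47 I \left(- \frac{42}{F{\left(2,-3 \right)}}\right)} = - \frac{49191}{47 \cdot \frac{38}{9} \left(- \frac{42}{- \frac{3}{2}}\right)} = - \frac{49191}{\frac{1786}{9} \left(\left(-42\right) \left(- \frac{2}{3}\right)\right)} = - \frac{49191}{\frac{1786}{9} \cdot 28} = - \frac{49191}{\frac{50008}{9}} = \left(-49191\right) \frac{9}{50008} = - \frac{23301}{2632}$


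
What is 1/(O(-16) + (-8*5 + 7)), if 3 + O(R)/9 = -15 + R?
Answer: -1/339 ≈ -0.0029499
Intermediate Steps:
O(R) = -162 + 9*R (O(R) = -27 + 9*(-15 + R) = -27 + (-135 + 9*R) = -162 + 9*R)
1/(O(-16) + (-8*5 + 7)) = 1/((-162 + 9*(-16)) + (-8*5 + 7)) = 1/((-162 - 144) + (-40 + 7)) = 1/(-306 - 33) = 1/(-339) = -1/339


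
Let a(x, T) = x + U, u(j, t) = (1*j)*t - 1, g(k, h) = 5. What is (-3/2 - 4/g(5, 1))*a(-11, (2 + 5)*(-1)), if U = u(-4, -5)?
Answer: -92/5 ≈ -18.400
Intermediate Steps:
u(j, t) = -1 + j*t (u(j, t) = j*t - 1 = -1 + j*t)
U = 19 (U = -1 - 4*(-5) = -1 + 20 = 19)
a(x, T) = 19 + x (a(x, T) = x + 19 = 19 + x)
(-3/2 - 4/g(5, 1))*a(-11, (2 + 5)*(-1)) = (-3/2 - 4/5)*(19 - 11) = (-3*½ - 4*⅕)*8 = (-3/2 - ⅘)*8 = -23/10*8 = -92/5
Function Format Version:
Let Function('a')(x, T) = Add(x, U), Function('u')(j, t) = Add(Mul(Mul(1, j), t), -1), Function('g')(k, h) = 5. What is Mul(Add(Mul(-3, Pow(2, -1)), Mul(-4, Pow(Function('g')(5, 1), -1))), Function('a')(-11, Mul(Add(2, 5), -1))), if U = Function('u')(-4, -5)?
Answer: Rational(-92, 5) ≈ -18.400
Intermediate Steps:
Function('u')(j, t) = Add(-1, Mul(j, t)) (Function('u')(j, t) = Add(Mul(j, t), -1) = Add(-1, Mul(j, t)))
U = 19 (U = Add(-1, Mul(-4, -5)) = Add(-1, 20) = 19)
Function('a')(x, T) = Add(19, x) (Function('a')(x, T) = Add(x, 19) = Add(19, x))
Mul(Add(Mul(-3, Pow(2, -1)), Mul(-4, Pow(Function('g')(5, 1), -1))), Function('a')(-11, Mul(Add(2, 5), -1))) = Mul(Add(Mul(-3, Pow(2, -1)), Mul(-4, Pow(5, -1))), Add(19, -11)) = Mul(Add(Mul(-3, Rational(1, 2)), Mul(-4, Rational(1, 5))), 8) = Mul(Add(Rational(-3, 2), Rational(-4, 5)), 8) = Mul(Rational(-23, 10), 8) = Rational(-92, 5)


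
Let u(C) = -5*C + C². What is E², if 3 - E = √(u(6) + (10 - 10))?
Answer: (3 - √6)² ≈ 0.30306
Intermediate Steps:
u(C) = C² - 5*C
E = 3 - √6 (E = 3 - √(6*(-5 + 6) + (10 - 10)) = 3 - √(6*1 + 0) = 3 - √(6 + 0) = 3 - √6 ≈ 0.55051)
E² = (3 - √6)²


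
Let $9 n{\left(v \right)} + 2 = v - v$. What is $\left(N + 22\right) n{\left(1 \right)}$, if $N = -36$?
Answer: $\frac{28}{9} \approx 3.1111$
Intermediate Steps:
$n{\left(v \right)} = - \frac{2}{9}$ ($n{\left(v \right)} = - \frac{2}{9} + \frac{v - v}{9} = - \frac{2}{9} + \frac{1}{9} \cdot 0 = - \frac{2}{9} + 0 = - \frac{2}{9}$)
$\left(N + 22\right) n{\left(1 \right)} = \left(-36 + 22\right) \left(- \frac{2}{9}\right) = \left(-14\right) \left(- \frac{2}{9}\right) = \frac{28}{9}$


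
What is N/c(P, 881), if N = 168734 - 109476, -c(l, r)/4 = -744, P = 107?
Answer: 29629/1488 ≈ 19.912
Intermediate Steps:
c(l, r) = 2976 (c(l, r) = -4*(-744) = 2976)
N = 59258
N/c(P, 881) = 59258/2976 = 59258*(1/2976) = 29629/1488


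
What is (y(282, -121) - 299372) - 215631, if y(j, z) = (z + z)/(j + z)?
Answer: -82915725/161 ≈ -5.1500e+5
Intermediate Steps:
y(j, z) = 2*z/(j + z) (y(j, z) = (2*z)/(j + z) = 2*z/(j + z))
(y(282, -121) - 299372) - 215631 = (2*(-121)/(282 - 121) - 299372) - 215631 = (2*(-121)/161 - 299372) - 215631 = (2*(-121)*(1/161) - 299372) - 215631 = (-242/161 - 299372) - 215631 = -48199134/161 - 215631 = -82915725/161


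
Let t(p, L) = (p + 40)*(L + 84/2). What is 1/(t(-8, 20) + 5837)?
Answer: 1/7821 ≈ 0.00012786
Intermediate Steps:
t(p, L) = (40 + p)*(42 + L) (t(p, L) = (40 + p)*(L + 84*(½)) = (40 + p)*(L + 42) = (40 + p)*(42 + L))
1/(t(-8, 20) + 5837) = 1/((1680 + 40*20 + 42*(-8) + 20*(-8)) + 5837) = 1/((1680 + 800 - 336 - 160) + 5837) = 1/(1984 + 5837) = 1/7821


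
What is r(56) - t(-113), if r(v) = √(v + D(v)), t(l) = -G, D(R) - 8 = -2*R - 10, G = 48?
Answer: 48 + I*√58 ≈ 48.0 + 7.6158*I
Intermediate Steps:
D(R) = -2 - 2*R (D(R) = 8 + (-2*R - 10) = 8 + (-10 - 2*R) = -2 - 2*R)
t(l) = -48 (t(l) = -1*48 = -48)
r(v) = √(-2 - v) (r(v) = √(v + (-2 - 2*v)) = √(-2 - v))
r(56) - t(-113) = √(-2 - 1*56) - 1*(-48) = √(-2 - 56) + 48 = √(-58) + 48 = I*√58 + 48 = 48 + I*√58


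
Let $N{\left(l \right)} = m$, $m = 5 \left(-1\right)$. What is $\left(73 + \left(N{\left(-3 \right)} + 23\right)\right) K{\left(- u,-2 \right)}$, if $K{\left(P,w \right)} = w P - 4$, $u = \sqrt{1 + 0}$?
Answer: $-182$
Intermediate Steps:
$u = 1$ ($u = \sqrt{1} = 1$)
$m = -5$
$N{\left(l \right)} = -5$
$K{\left(P,w \right)} = -4 + P w$ ($K{\left(P,w \right)} = P w - 4 = -4 + P w$)
$\left(73 + \left(N{\left(-3 \right)} + 23\right)\right) K{\left(- u,-2 \right)} = \left(73 + \left(-5 + 23\right)\right) \left(-4 + \left(-1\right) 1 \left(-2\right)\right) = \left(73 + 18\right) \left(-4 - -2\right) = 91 \left(-4 + 2\right) = 91 \left(-2\right) = -182$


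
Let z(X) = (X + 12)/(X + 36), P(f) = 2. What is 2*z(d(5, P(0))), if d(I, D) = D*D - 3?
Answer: 26/37 ≈ 0.70270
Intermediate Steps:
d(I, D) = -3 + D² (d(I, D) = D² - 3 = -3 + D²)
z(X) = (12 + X)/(36 + X)
2*z(d(5, P(0))) = 2*((12 + (-3 + 2²))/(36 + (-3 + 2²))) = 2*((12 + (-3 + 4))/(36 + (-3 + 4))) = 2*((12 + 1)/(36 + 1)) = 2*(13/37) = 26/37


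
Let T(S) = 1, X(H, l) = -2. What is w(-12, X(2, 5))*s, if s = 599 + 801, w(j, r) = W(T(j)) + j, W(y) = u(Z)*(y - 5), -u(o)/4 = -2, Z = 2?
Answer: -61600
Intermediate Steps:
u(o) = 8 (u(o) = -4*(-2) = 8)
W(y) = -40 + 8*y (W(y) = 8*(y - 5) = 8*(-5 + y) = -40 + 8*y)
w(j, r) = -32 + j (w(j, r) = (-40 + 8*1) + j = (-40 + 8) + j = -32 + j)
s = 1400
w(-12, X(2, 5))*s = (-32 - 12)*1400 = -44*1400 = -61600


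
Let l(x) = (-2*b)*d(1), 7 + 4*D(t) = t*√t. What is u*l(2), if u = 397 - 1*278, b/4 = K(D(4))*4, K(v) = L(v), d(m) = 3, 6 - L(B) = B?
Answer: -65688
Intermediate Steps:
L(B) = 6 - B
D(t) = -7/4 + t^(3/2)/4 (D(t) = -7/4 + (t*√t)/4 = -7/4 + t^(3/2)/4)
K(v) = 6 - v
b = 92 (b = 4*((6 - (-7/4 + 4^(3/2)/4))*4) = 4*((6 - (-7/4 + (¼)*8))*4) = 4*((6 - (-7/4 + 2))*4) = 4*((6 - 1*¼)*4) = 4*((6 - ¼)*4) = 4*((23/4)*4) = 4*23 = 92)
l(x) = -552 (l(x) = -2*92*3 = -184*3 = -552)
u = 119 (u = 397 - 278 = 119)
u*l(2) = 119*(-552) = -65688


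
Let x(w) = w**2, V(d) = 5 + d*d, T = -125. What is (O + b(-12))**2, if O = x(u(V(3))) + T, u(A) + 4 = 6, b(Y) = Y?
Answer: 17689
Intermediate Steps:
V(d) = 5 + d**2
u(A) = 2 (u(A) = -4 + 6 = 2)
O = -121 (O = 2**2 - 125 = 4 - 125 = -121)
(O + b(-12))**2 = (-121 - 12)**2 = (-133)**2 = 17689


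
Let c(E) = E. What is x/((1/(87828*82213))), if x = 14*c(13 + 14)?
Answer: 2729388071592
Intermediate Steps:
x = 378 (x = 14*(13 + 14) = 14*27 = 378)
x/((1/(87828*82213))) = 378/((1/(87828*82213))) = 378/(((1/87828)*(1/82213))) = 378/(1/7220603364) = 378*7220603364 = 2729388071592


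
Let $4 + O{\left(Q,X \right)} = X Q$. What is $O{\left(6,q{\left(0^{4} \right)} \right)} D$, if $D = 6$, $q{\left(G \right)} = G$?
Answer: $-24$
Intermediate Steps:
$O{\left(Q,X \right)} = -4 + Q X$ ($O{\left(Q,X \right)} = -4 + X Q = -4 + Q X$)
$O{\left(6,q{\left(0^{4} \right)} \right)} D = \left(-4 + 6 \cdot 0^{4}\right) 6 = \left(-4 + 6 \cdot 0\right) 6 = \left(-4 + 0\right) 6 = \left(-4\right) 6 = -24$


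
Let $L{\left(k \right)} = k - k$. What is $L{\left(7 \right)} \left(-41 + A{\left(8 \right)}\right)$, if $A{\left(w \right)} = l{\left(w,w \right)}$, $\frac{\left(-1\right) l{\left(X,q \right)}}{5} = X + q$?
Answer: $0$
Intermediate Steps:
$L{\left(k \right)} = 0$
$l{\left(X,q \right)} = - 5 X - 5 q$ ($l{\left(X,q \right)} = - 5 \left(X + q\right) = - 5 X - 5 q$)
$A{\left(w \right)} = - 10 w$ ($A{\left(w \right)} = - 5 w - 5 w = - 10 w$)
$L{\left(7 \right)} \left(-41 + A{\left(8 \right)}\right) = 0 \left(-41 - 80\right) = 0 \left(-121\right) = 0$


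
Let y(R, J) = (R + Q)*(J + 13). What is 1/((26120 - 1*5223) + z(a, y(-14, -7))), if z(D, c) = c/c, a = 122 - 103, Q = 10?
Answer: 1/20898 ≈ 4.7851e-5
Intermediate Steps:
a = 19
y(R, J) = (10 + R)*(13 + J) (y(R, J) = (R + 10)*(J + 13) = (10 + R)*(13 + J))
z(D, c) = 1
1/((26120 - 1*5223) + z(a, y(-14, -7))) = 1/((26120 - 1*5223) + 1) = 1/((26120 - 5223) + 1) = 1/(20897 + 1) = 1/20898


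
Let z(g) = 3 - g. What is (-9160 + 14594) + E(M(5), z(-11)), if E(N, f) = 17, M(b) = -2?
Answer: 5451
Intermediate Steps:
(-9160 + 14594) + E(M(5), z(-11)) = (-9160 + 14594) + 17 = 5434 + 17 = 5451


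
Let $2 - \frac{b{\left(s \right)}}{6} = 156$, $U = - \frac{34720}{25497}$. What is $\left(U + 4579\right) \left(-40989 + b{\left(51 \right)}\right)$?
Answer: $- \frac{543546612251}{2833} \approx -1.9186 \cdot 10^{8}$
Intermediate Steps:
$U = - \frac{34720}{25497}$ ($U = \left(-34720\right) \frac{1}{25497} = - \frac{34720}{25497} \approx -1.3617$)
$b{\left(s \right)} = -924$ ($b{\left(s \right)} = 12 - 936 = -924$)
$\left(U + 4579\right) \left(-40989 + b{\left(51 \right)}\right) = \left(- \frac{34720}{25497} + 4579\right) \left(-40989 - 924\right) = \frac{116716043}{25497} \left(-41913\right) = - \frac{543546612251}{2833}$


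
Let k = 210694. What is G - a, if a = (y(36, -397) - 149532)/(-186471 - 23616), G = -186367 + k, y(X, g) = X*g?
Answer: 1703540875/70029 ≈ 24326.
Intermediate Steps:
G = 24327 (G = -186367 + 210694 = 24327)
a = 54608/70029 (a = (36*(-397) - 149532)/(-186471 - 23616) = (-14292 - 149532)/(-210087) = -163824*(-1/210087) = 54608/70029 ≈ 0.77979)
G - a = 24327 - 1*54608/70029 = 24327 - 54608/70029 = 1703540875/70029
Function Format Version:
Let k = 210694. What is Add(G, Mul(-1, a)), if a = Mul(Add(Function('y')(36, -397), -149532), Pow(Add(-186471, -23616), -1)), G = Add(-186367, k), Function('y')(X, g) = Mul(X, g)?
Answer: Rational(1703540875, 70029) ≈ 24326.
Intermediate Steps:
G = 24327 (G = Add(-186367, 210694) = 24327)
a = Rational(54608, 70029) (a = Mul(Add(Mul(36, -397), -149532), Pow(Add(-186471, -23616), -1)) = Mul(Add(-14292, -149532), Pow(-210087, -1)) = Mul(-163824, Rational(-1, 210087)) = Rational(54608, 70029) ≈ 0.77979)
Add(G, Mul(-1, a)) = Add(24327, Mul(-1, Rational(54608, 70029))) = Add(24327, Rational(-54608, 70029)) = Rational(1703540875, 70029)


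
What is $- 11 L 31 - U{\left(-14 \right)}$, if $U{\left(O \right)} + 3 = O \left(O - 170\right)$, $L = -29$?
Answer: $7316$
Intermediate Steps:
$U{\left(O \right)} = -3 + O \left(-170 + O\right)$ ($U{\left(O \right)} = -3 + O \left(O - 170\right) = -3 + O \left(-170 + O\right)$)
$- 11 L 31 - U{\left(-14 \right)} = \left(-11\right) \left(-29\right) 31 - \left(-3 + \left(-14\right)^{2} - -2380\right) = 319 \cdot 31 - \left(-3 + 196 + 2380\right) = 9889 - 2573 = 7316$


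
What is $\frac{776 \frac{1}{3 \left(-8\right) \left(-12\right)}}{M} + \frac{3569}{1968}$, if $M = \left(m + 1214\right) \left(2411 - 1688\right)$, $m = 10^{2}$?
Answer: $\frac{5085950731}{2804464944} \approx 1.8135$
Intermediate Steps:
$m = 100$
$M = 950022$ ($M = \left(100 + 1214\right) \left(2411 - 1688\right) = 1314 \cdot 723 = 950022$)
$\frac{776 \frac{1}{3 \left(-8\right) \left(-12\right)}}{M} + \frac{3569}{1968} = \frac{776 \frac{1}{3 \left(-8\right) \left(-12\right)}}{950022} + \frac{3569}{1968} = \frac{776}{\left(-24\right) \left(-12\right)} \frac{1}{950022} + 3569 \cdot \frac{1}{1968} = \frac{776}{288} \cdot \frac{1}{950022} + \frac{3569}{1968} = 776 \cdot \frac{1}{288} \cdot \frac{1}{950022} + \frac{3569}{1968} = \frac{97}{36} \cdot \frac{1}{950022} + \frac{3569}{1968} = \frac{97}{34200792} + \frac{3569}{1968} = \frac{5085950731}{2804464944}$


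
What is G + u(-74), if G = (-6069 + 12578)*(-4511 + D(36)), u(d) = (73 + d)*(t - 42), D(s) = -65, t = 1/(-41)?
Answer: -1221190821/41 ≈ -2.9785e+7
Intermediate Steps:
t = -1/41 ≈ -0.024390
u(d) = -125779/41 - 1723*d/41 (u(d) = (73 + d)*(-1/41 - 42) = (73 + d)*(-1723/41) = -125779/41 - 1723*d/41)
G = -29785184 (G = (-6069 + 12578)*(-4511 - 65) = 6509*(-4576) = -29785184)
G + u(-74) = -29785184 + (-125779/41 - 1723/41*(-74)) = -29785184 + (-125779/41 + 127502/41) = -29785184 + 1723/41 = -1221190821/41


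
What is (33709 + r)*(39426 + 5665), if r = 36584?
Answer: 3169581663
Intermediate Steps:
(33709 + r)*(39426 + 5665) = (33709 + 36584)*(39426 + 5665) = 70293*45091 = 3169581663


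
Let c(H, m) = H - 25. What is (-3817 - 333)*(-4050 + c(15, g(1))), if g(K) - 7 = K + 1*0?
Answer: 16849000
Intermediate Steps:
g(K) = 7 + K (g(K) = 7 + (K + 1*0) = 7 + (K + 0) = 7 + K)
c(H, m) = -25 + H
(-3817 - 333)*(-4050 + c(15, g(1))) = (-3817 - 333)*(-4050 + (-25 + 15)) = -4150*(-4050 - 10) = -4150*(-4060) = 16849000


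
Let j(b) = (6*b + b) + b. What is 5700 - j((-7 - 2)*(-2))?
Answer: 5556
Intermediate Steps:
j(b) = 8*b (j(b) = 7*b + b = 8*b)
5700 - j((-7 - 2)*(-2)) = 5700 - 8*(-7 - 2)*(-2) = 5700 - 8*(-9*(-2)) = 5700 - 8*18 = 5700 - 1*144 = 5700 - 144 = 5556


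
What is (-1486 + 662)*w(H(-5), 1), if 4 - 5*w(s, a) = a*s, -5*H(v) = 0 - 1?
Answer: -15656/25 ≈ -626.24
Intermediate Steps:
H(v) = 1/5 (H(v) = -(0 - 1)/5 = -1/5*(-1) = 1/5)
w(s, a) = 4/5 - a*s/5
(-1486 + 662)*w(H(-5), 1) = (-1486 + 662)*(4/5 - 1/5*1*1/5) = -824*(4/5 - 1/25) = -824*19/25 = -15656/25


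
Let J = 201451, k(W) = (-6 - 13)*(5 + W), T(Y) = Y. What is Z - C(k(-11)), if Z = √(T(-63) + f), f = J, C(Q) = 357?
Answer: -357 + 2*√50347 ≈ 91.763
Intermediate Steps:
k(W) = -95 - 19*W (k(W) = -19*(5 + W) = -95 - 19*W)
f = 201451
Z = 2*√50347 (Z = √(-63 + 201451) = √201388 = 2*√50347 ≈ 448.76)
Z - C(k(-11)) = 2*√50347 - 1*357 = 2*√50347 - 357 = -357 + 2*√50347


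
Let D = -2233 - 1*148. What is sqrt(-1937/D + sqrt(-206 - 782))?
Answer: sqrt(4611997 + 11338322*I*sqrt(247))/2381 ≈ 4.016 + 3.9134*I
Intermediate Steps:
D = -2381 (D = -2233 - 148 = -2381)
sqrt(-1937/D + sqrt(-206 - 782)) = sqrt(-1937/(-2381) + sqrt(-206 - 782)) = sqrt(-1937*(-1/2381) + sqrt(-988)) = sqrt(1937/2381 + 2*I*sqrt(247))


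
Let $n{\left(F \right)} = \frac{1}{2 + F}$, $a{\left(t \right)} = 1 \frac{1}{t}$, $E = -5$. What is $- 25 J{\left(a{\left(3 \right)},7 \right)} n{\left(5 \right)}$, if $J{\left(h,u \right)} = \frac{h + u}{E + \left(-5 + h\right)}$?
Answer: $\frac{550}{203} \approx 2.7094$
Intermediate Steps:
$a{\left(t \right)} = \frac{1}{t}$
$J{\left(h,u \right)} = \frac{h + u}{-10 + h}$ ($J{\left(h,u \right)} = \frac{h + u}{-5 + \left(-5 + h\right)} = \frac{h + u}{-10 + h}$)
$- 25 J{\left(a{\left(3 \right)},7 \right)} n{\left(5 \right)} = \frac{\left(-25\right) \frac{\frac{1}{3} + 7}{-10 + \frac{1}{3}}}{2 + 5} = \frac{\left(-25\right) \frac{\frac{1}{3} + 7}{-10 + \frac{1}{3}}}{7} = - 25 \frac{1}{- \frac{29}{3}} \cdot \frac{22}{3} \cdot \frac{1}{7} = - 25 \left(\left(- \frac{3}{29}\right) \frac{22}{3}\right) \frac{1}{7} = \left(-25\right) \left(- \frac{22}{29}\right) \frac{1}{7} = \frac{550}{29} \cdot \frac{1}{7} = \frac{550}{203}$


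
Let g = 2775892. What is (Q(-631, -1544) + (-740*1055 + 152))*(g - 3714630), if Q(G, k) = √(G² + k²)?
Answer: 732730068424 - 938738*√2782097 ≈ 7.3116e+11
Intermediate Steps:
(Q(-631, -1544) + (-740*1055 + 152))*(g - 3714630) = (√((-631)² + (-1544)²) + (-740*1055 + 152))*(2775892 - 3714630) = (√(398161 + 2383936) + (-780700 + 152))*(-938738) = (√2782097 - 780548)*(-938738) = (-780548 + √2782097)*(-938738) = 732730068424 - 938738*√2782097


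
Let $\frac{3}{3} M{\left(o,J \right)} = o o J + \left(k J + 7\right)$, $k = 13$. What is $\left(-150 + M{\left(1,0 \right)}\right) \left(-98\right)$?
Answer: $14014$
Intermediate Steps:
$M{\left(o,J \right)} = 7 + 13 J + J o^{2}$ ($M{\left(o,J \right)} = o o J + \left(13 J + 7\right) = o^{2} J + \left(7 + 13 J\right) = J o^{2} + \left(7 + 13 J\right) = 7 + 13 J + J o^{2}$)
$\left(-150 + M{\left(1,0 \right)}\right) \left(-98\right) = \left(-150 + \left(7 + 13 \cdot 0 + 0 \cdot 1^{2}\right)\right) \left(-98\right) = \left(-150 + \left(7 + 0 + 0 \cdot 1\right)\right) \left(-98\right) = \left(-150 + \left(7 + 0 + 0\right)\right) \left(-98\right) = \left(-150 + 7\right) \left(-98\right) = \left(-143\right) \left(-98\right) = 14014$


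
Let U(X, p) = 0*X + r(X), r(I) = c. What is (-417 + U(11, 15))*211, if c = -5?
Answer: -89042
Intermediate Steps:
r(I) = -5
U(X, p) = -5 (U(X, p) = 0*X - 5 = 0 - 5 = -5)
(-417 + U(11, 15))*211 = (-417 - 5)*211 = -422*211 = -89042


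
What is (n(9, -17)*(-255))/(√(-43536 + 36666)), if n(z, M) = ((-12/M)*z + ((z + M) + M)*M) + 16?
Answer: 7605*I*√6870/458 ≈ 1376.3*I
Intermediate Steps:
n(z, M) = 16 + M*(z + 2*M) - 12*z/M (n(z, M) = (-12*z/M + ((M + z) + M)*M) + 16 = (-12*z/M + (z + 2*M)*M) + 16 = (-12*z/M + M*(z + 2*M)) + 16 = (M*(z + 2*M) - 12*z/M) + 16 = 16 + M*(z + 2*M) - 12*z/M)
(n(9, -17)*(-255))/(√(-43536 + 36666)) = ((16 + 2*(-17)² - 17*9 - 12*9/(-17))*(-255))/(√(-43536 + 36666)) = ((16 + 2*289 - 153 - 12*9*(-1/17))*(-255))/(√(-6870)) = ((16 + 578 - 153 + 108/17)*(-255))/((I*√6870)) = ((7605/17)*(-255))*(-I*√6870/6870) = -(-7605)*I*√6870/458 = 7605*I*√6870/458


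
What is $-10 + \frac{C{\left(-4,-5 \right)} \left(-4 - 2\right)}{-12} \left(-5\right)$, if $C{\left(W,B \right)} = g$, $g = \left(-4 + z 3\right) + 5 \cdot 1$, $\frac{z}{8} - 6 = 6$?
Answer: $- \frac{1465}{2} \approx -732.5$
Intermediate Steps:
$z = 96$ ($z = 48 + 8 \cdot 6 = 48 + 48 = 96$)
$g = 289$ ($g = \left(-4 + 96 \cdot 3\right) + 5 \cdot 1 = \left(-4 + 288\right) + 5 = 284 + 5 = 289$)
$C{\left(W,B \right)} = 289$
$-10 + \frac{C{\left(-4,-5 \right)} \left(-4 - 2\right)}{-12} \left(-5\right) = -10 + \frac{289 \left(-4 - 2\right)}{-12} \left(-5\right) = -10 + 289 \left(-6\right) \left(- \frac{1}{12}\right) \left(-5\right) = -10 + \left(-1734\right) \left(- \frac{1}{12}\right) \left(-5\right) = -10 + \frac{289}{2} \left(-5\right) = -10 - \frac{1445}{2} = - \frac{1465}{2}$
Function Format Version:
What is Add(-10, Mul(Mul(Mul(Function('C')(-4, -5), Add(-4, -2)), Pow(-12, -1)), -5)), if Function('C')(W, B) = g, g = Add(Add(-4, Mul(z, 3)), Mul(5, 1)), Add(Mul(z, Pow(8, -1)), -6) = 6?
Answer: Rational(-1465, 2) ≈ -732.50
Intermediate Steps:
z = 96 (z = Add(48, Mul(8, 6)) = Add(48, 48) = 96)
g = 289 (g = Add(Add(-4, Mul(96, 3)), Mul(5, 1)) = Add(Add(-4, 288), 5) = Add(284, 5) = 289)
Function('C')(W, B) = 289
Add(-10, Mul(Mul(Mul(Function('C')(-4, -5), Add(-4, -2)), Pow(-12, -1)), -5)) = Add(-10, Mul(Mul(Mul(289, Add(-4, -2)), Pow(-12, -1)), -5)) = Add(-10, Mul(Mul(Mul(289, -6), Rational(-1, 12)), -5)) = Add(-10, Mul(Mul(-1734, Rational(-1, 12)), -5)) = Add(-10, Mul(Rational(289, 2), -5)) = Add(-10, Rational(-1445, 2)) = Rational(-1465, 2)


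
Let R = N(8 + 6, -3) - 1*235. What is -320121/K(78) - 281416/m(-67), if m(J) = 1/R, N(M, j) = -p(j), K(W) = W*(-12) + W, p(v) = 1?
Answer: 18994561043/286 ≈ 6.6415e+7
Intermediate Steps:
K(W) = -11*W (K(W) = -12*W + W = -11*W)
N(M, j) = -1 (N(M, j) = -1*1 = -1)
R = -236 (R = -1 - 1*235 = -1 - 235 = -236)
m(J) = -1/236 (m(J) = 1/(-236) = -1/236)
-320121/K(78) - 281416/m(-67) = -320121/((-11*78)) - 281416/(-1/236) = -320121/(-858) - 281416*(-236) = -320121*(-1/858) + 66414176 = 106707/286 + 66414176 = 18994561043/286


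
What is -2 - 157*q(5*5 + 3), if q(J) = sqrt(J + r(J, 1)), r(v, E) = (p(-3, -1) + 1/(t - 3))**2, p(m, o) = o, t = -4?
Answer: -2 - 314*sqrt(359)/7 ≈ -851.92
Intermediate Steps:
r(v, E) = 64/49 (r(v, E) = (-1 + 1/(-4 - 3))**2 = (-1 + 1/(-7))**2 = (-1 - 1/7)**2 = (-8/7)**2 = 64/49)
q(J) = sqrt(64/49 + J) (q(J) = sqrt(J + 64/49) = sqrt(64/49 + J))
-2 - 157*q(5*5 + 3) = -2 - 157*sqrt(64 + 49*(5*5 + 3))/7 = -2 - 157*sqrt(64 + 49*(25 + 3))/7 = -2 - 157*sqrt(64 + 49*28)/7 = -2 - 157*sqrt(64 + 1372)/7 = -2 - 157*sqrt(1436)/7 = -2 - 157*2*sqrt(359)/7 = -2 - 314*sqrt(359)/7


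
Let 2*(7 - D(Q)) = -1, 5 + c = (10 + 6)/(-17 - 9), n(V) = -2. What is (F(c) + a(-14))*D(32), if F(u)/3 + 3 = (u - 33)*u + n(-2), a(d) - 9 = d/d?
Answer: 1636395/338 ≈ 4841.4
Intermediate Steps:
a(d) = 10 (a(d) = 9 + d/d = 9 + 1 = 10)
c = -73/13 (c = -5 + (10 + 6)/(-17 - 9) = -5 + 16/(-26) = -5 + 16*(-1/26) = -5 - 8/13 = -73/13 ≈ -5.6154)
D(Q) = 15/2 (D(Q) = 7 - ½*(-1) = 7 + ½ = 15/2)
F(u) = -15 + 3*u*(-33 + u) (F(u) = -9 + 3*((u - 33)*u - 2) = -9 + 3*((-33 + u)*u - 2) = -9 + 3*(u*(-33 + u) - 2) = -9 + 3*(-2 + u*(-33 + u)) = -9 + (-6 + 3*u*(-33 + u)) = -15 + 3*u*(-33 + u))
(F(c) + a(-14))*D(32) = ((-15 - 99*(-73/13) + 3*(-73/13)²) + 10)*(15/2) = ((-15 + 7227/13 + 3*(5329/169)) + 10)*(15/2) = ((-15 + 7227/13 + 15987/169) + 10)*(15/2) = (107403/169 + 10)*(15/2) = (109093/169)*(15/2) = 1636395/338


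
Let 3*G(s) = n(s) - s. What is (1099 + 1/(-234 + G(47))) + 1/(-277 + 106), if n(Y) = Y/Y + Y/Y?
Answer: 15597967/14193 ≈ 1099.0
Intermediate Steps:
n(Y) = 2 (n(Y) = 1 + 1 = 2)
G(s) = ⅔ - s/3 (G(s) = (2 - s)/3 = ⅔ - s/3)
(1099 + 1/(-234 + G(47))) + 1/(-277 + 106) = (1099 + 1/(-234 + (⅔ - ⅓*47))) + 1/(-277 + 106) = (1099 + 1/(-234 + (⅔ - 47/3))) + 1/(-171) = (1099 + 1/(-234 - 15)) - 1/171 = (1099 + 1/(-249)) - 1/171 = (1099 - 1/249) - 1/171 = 273650/249 - 1/171 = 15597967/14193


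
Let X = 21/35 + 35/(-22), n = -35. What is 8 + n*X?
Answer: 939/22 ≈ 42.682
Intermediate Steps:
X = -109/110 (X = 21*(1/35) + 35*(-1/22) = 3/5 - 35/22 = -109/110 ≈ -0.99091)
8 + n*X = 8 - 35*(-109/110) = 8 + 763/22 = 939/22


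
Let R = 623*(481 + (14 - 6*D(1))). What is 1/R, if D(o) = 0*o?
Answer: 1/308385 ≈ 3.2427e-6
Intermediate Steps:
D(o) = 0
R = 308385 (R = 623*(481 + (14 - 6*0)) = 623*(481 + (14 + 0)) = 623*(481 + 14) = 623*495 = 308385)
1/R = 1/308385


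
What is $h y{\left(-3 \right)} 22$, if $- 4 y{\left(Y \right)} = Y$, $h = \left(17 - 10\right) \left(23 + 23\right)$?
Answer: $5313$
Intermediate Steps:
$h = 322$ ($h = 7 \cdot 46 = 322$)
$y{\left(Y \right)} = - \frac{Y}{4}$
$h y{\left(-3 \right)} 22 = 322 \left(\left(- \frac{1}{4}\right) \left(-3\right)\right) 22 = 322 \cdot \frac{3}{4} \cdot 22 = \frac{483}{2} \cdot 22 = 5313$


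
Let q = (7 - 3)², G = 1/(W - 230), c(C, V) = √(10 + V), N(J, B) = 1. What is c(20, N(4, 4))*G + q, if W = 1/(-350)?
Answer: 16 - 350*√11/80501 ≈ 15.986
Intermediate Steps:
W = -1/350 ≈ -0.0028571
G = -350/80501 (G = 1/(-1/350 - 230) = 1/(-80501/350) = -350/80501 ≈ -0.0043478)
q = 16 (q = 4² = 16)
c(20, N(4, 4))*G + q = √(10 + 1)*(-350/80501) + 16 = √11*(-350/80501) + 16 = -350*√11/80501 + 16 = 16 - 350*√11/80501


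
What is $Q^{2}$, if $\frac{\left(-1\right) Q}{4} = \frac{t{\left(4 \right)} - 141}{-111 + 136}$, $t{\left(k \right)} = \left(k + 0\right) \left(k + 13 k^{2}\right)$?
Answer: $\frac{7997584}{625} \approx 12796.0$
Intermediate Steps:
$t{\left(k \right)} = k \left(k + 13 k^{2}\right)$
$Q = - \frac{2828}{25}$ ($Q = - 4 \frac{4^{2} \left(1 + 13 \cdot 4\right) - 141}{-111 + 136} = - 4 \frac{16 \left(1 + 52\right) - 141}{25} = - 4 \left(16 \cdot 53 - 141\right) \frac{1}{25} = - 4 \left(848 - 141\right) \frac{1}{25} = - 4 \cdot 707 \cdot \frac{1}{25} = \left(-4\right) \frac{707}{25} = - \frac{2828}{25} \approx -113.12$)
$Q^{2} = \left(- \frac{2828}{25}\right)^{2} = \frac{7997584}{625}$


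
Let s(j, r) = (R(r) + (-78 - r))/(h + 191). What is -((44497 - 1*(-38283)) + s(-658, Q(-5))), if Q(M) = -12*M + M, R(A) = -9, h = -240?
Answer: -4056362/49 ≈ -82783.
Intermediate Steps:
Q(M) = -11*M
s(j, r) = 87/49 + r/49 (s(j, r) = (-9 + (-78 - r))/(-240 + 191) = (-87 - r)/(-49) = (-87 - r)*(-1/49) = 87/49 + r/49)
-((44497 - 1*(-38283)) + s(-658, Q(-5))) = -((44497 - 1*(-38283)) + (87/49 + (-11*(-5))/49)) = -((44497 + 38283) + (87/49 + (1/49)*55)) = -(82780 + (87/49 + 55/49)) = -(82780 + 142/49) = -1*4056362/49 = -4056362/49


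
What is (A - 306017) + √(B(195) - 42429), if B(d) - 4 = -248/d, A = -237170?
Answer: -543187 + I*√1613258985/195 ≈ -5.4319e+5 + 205.98*I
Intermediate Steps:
B(d) = 4 - 248/d
(A - 306017) + √(B(195) - 42429) = (-237170 - 306017) + √((4 - 248/195) - 42429) = -543187 + √((4 - 248*1/195) - 42429) = -543187 + √((4 - 248/195) - 42429) = -543187 + √(532/195 - 42429) = -543187 + √(-8273123/195) = -543187 + I*√1613258985/195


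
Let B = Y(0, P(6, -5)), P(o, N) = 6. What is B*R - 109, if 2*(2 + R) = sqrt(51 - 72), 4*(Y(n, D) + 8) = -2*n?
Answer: -93 - 4*I*sqrt(21) ≈ -93.0 - 18.33*I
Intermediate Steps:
Y(n, D) = -8 - n/2 (Y(n, D) = -8 + (-2*n)/4 = -8 - n/2)
R = -2 + I*sqrt(21)/2 (R = -2 + sqrt(51 - 72)/2 = -2 + sqrt(-21)/2 = -2 + (I*sqrt(21))/2 = -2 + I*sqrt(21)/2 ≈ -2.0 + 2.2913*I)
B = -8 (B = -8 - 1/2*0 = -8 + 0 = -8)
B*R - 109 = -8*(-2 + I*sqrt(21)/2) - 109 = (16 - 4*I*sqrt(21)) - 109 = -93 - 4*I*sqrt(21)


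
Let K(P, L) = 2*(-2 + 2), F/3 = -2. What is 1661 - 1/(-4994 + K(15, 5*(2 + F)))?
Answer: 8295035/4994 ≈ 1661.0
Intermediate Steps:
F = -6 (F = 3*(-2) = -6)
K(P, L) = 0 (K(P, L) = 2*0 = 0)
1661 - 1/(-4994 + K(15, 5*(2 + F))) = 1661 - 1/(-4994 + 0) = 1661 - 1/(-4994) = 1661 - 1*(-1/4994) = 1661 + 1/4994 = 8295035/4994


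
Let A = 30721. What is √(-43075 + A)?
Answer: I*√12354 ≈ 111.15*I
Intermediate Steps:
√(-43075 + A) = √(-43075 + 30721) = √(-12354) = I*√12354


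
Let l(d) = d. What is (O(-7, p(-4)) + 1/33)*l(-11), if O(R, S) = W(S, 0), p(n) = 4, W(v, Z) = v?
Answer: -133/3 ≈ -44.333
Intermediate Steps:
O(R, S) = S
(O(-7, p(-4)) + 1/33)*l(-11) = (4 + 1/33)*(-11) = (133/33)*(-11) = -133/3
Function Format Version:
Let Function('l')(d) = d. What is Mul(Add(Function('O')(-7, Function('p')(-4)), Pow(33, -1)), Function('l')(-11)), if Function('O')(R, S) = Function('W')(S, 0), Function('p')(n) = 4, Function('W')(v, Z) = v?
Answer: Rational(-133, 3) ≈ -44.333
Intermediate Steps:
Function('O')(R, S) = S
Mul(Add(Function('O')(-7, Function('p')(-4)), Pow(33, -1)), Function('l')(-11)) = Mul(Add(4, Pow(33, -1)), -11) = Mul(Add(4, Rational(1, 33)), -11) = Mul(Rational(133, 33), -11) = Rational(-133, 3)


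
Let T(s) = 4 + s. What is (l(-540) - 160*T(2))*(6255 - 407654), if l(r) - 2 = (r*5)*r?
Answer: -584855201758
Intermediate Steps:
l(r) = 2 + 5*r² (l(r) = 2 + (r*5)*r = 2 + (5*r)*r = 2 + 5*r²)
(l(-540) - 160*T(2))*(6255 - 407654) = ((2 + 5*(-540)²) - 160*(4 + 2))*(6255 - 407654) = ((2 + 5*291600) - 160*6)*(-401399) = ((2 + 1458000) - 960)*(-401399) = (1458002 - 960)*(-401399) = 1457042*(-401399) = -584855201758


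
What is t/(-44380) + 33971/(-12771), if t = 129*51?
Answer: -1591653389/566776980 ≈ -2.8083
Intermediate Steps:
t = 6579
t/(-44380) + 33971/(-12771) = 6579/(-44380) + 33971/(-12771) = 6579*(-1/44380) + 33971*(-1/12771) = -6579/44380 - 33971/12771 = -1591653389/566776980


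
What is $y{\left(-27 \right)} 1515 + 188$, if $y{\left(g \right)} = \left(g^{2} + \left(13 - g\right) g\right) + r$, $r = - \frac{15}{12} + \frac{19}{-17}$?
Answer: $- \frac{36391151}{68} \approx -5.3516 \cdot 10^{5}$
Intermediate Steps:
$r = - \frac{161}{68}$ ($r = \left(-15\right) \frac{1}{12} + 19 \left(- \frac{1}{17}\right) = - \frac{5}{4} - \frac{19}{17} = - \frac{161}{68} \approx -2.3676$)
$y{\left(g \right)} = - \frac{161}{68} + g^{2} + g \left(13 - g\right)$ ($y{\left(g \right)} = \left(g^{2} + \left(13 - g\right) g\right) - \frac{161}{68} = \left(g^{2} + g \left(13 - g\right)\right) - \frac{161}{68} = - \frac{161}{68} + g^{2} + g \left(13 - g\right)$)
$y{\left(-27 \right)} 1515 + 188 = \left(- \frac{161}{68} + 13 \left(-27\right)\right) 1515 + 188 = \left(- \frac{161}{68} - 351\right) 1515 + 188 = \left(- \frac{24029}{68}\right) 1515 + 188 = - \frac{36403935}{68} + 188 = - \frac{36391151}{68}$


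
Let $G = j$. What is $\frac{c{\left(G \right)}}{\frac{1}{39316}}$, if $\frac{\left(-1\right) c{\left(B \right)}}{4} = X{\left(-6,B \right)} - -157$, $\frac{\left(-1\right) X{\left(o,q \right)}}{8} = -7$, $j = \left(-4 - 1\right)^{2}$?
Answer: $-33497232$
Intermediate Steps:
$j = 25$ ($j = \left(-5\right)^{2} = 25$)
$X{\left(o,q \right)} = 56$ ($X{\left(o,q \right)} = \left(-8\right) \left(-7\right) = 56$)
$G = 25$
$c{\left(B \right)} = -852$ ($c{\left(B \right)} = - 4 \left(56 - -157\right) = - 4 \left(56 + 157\right) = \left(-4\right) 213 = -852$)
$\frac{c{\left(G \right)}}{\frac{1}{39316}} = - \frac{852}{\frac{1}{39316}} = - 852 \frac{1}{\frac{1}{39316}} = \left(-852\right) 39316 = -33497232$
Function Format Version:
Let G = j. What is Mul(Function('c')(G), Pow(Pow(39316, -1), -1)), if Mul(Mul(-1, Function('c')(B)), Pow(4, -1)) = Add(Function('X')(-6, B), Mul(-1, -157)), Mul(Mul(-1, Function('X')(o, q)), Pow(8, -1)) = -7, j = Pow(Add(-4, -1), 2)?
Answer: -33497232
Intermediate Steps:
j = 25 (j = Pow(-5, 2) = 25)
Function('X')(o, q) = 56 (Function('X')(o, q) = Mul(-8, -7) = 56)
G = 25
Function('c')(B) = -852 (Function('c')(B) = Mul(-4, Add(56, Mul(-1, -157))) = Mul(-4, Add(56, 157)) = Mul(-4, 213) = -852)
Mul(Function('c')(G), Pow(Pow(39316, -1), -1)) = Mul(-852, Pow(Pow(39316, -1), -1)) = Mul(-852, Pow(Rational(1, 39316), -1)) = Mul(-852, 39316) = -33497232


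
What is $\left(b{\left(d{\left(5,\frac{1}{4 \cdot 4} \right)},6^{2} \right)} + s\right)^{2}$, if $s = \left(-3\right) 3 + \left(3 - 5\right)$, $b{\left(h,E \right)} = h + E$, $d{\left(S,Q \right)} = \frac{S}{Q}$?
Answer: $11025$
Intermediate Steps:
$b{\left(h,E \right)} = E + h$
$s = -11$ ($s = -9 + \left(3 - 5\right) = -9 - 2 = -11$)
$\left(b{\left(d{\left(5,\frac{1}{4 \cdot 4} \right)},6^{2} \right)} + s\right)^{2} = \left(\left(6^{2} + \frac{5}{\frac{1}{4 \cdot 4}}\right) - 11\right)^{2} = \left(\left(36 + \frac{5}{\frac{1}{16}}\right) - 11\right)^{2} = \left(\left(36 + 5 \frac{1}{\frac{1}{16}}\right) - 11\right)^{2} = \left(\left(36 + 5 \cdot 16\right) - 11\right)^{2} = \left(\left(36 + 80\right) - 11\right)^{2} = \left(116 - 11\right)^{2} = 105^{2} = 11025$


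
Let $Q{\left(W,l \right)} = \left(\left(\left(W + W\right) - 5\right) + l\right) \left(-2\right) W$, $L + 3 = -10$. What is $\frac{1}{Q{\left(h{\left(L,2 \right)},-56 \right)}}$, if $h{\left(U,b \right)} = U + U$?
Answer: $- \frac{1}{5876} \approx -0.00017018$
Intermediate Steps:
$L = -13$ ($L = -3 - 10 = -13$)
$h{\left(U,b \right)} = 2 U$
$Q{\left(W,l \right)} = W \left(10 - 4 W - 2 l\right)$ ($Q{\left(W,l \right)} = \left(\left(2 W - 5\right) + l\right) \left(-2\right) W = \left(\left(-5 + 2 W\right) + l\right) \left(-2\right) W = \left(-5 + l + 2 W\right) \left(-2\right) W = \left(10 - 4 W - 2 l\right) W = W \left(10 - 4 W - 2 l\right)$)
$\frac{1}{Q{\left(h{\left(L,2 \right)},-56 \right)}} = \frac{1}{2 \cdot 2 \left(-13\right) \left(5 - -56 - 2 \cdot 2 \left(-13\right)\right)} = \frac{1}{2 \left(-26\right) \left(5 + 56 - -52\right)} = \frac{1}{2 \left(-26\right) \left(5 + 56 + 52\right)} = \frac{1}{2 \left(-26\right) 113} = \frac{1}{-5876} = - \frac{1}{5876}$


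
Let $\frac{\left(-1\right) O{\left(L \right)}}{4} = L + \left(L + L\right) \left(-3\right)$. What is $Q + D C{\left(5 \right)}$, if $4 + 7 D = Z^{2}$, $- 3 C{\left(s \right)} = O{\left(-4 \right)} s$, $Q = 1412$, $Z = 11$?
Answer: $\frac{25484}{7} \approx 3640.6$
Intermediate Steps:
$O{\left(L \right)} = 20 L$ ($O{\left(L \right)} = - 4 \left(L + \left(L + L\right) \left(-3\right)\right) = - 4 \left(L + 2 L \left(-3\right)\right) = - 4 \left(L - 6 L\right) = - 4 \left(- 5 L\right) = 20 L$)
$C{\left(s \right)} = \frac{80 s}{3}$ ($C{\left(s \right)} = - \frac{20 \left(-4\right) s}{3} = - \frac{\left(-80\right) s}{3} = \frac{80 s}{3}$)
$D = \frac{117}{7}$ ($D = - \frac{4}{7} + \frac{11^{2}}{7} = - \frac{4}{7} + \frac{1}{7} \cdot 121 = - \frac{4}{7} + \frac{121}{7} = \frac{117}{7} \approx 16.714$)
$Q + D C{\left(5 \right)} = 1412 + \frac{117 \cdot \frac{80}{3} \cdot 5}{7} = 1412 + \frac{117}{7} \cdot \frac{400}{3} = 1412 + \frac{15600}{7} = \frac{25484}{7}$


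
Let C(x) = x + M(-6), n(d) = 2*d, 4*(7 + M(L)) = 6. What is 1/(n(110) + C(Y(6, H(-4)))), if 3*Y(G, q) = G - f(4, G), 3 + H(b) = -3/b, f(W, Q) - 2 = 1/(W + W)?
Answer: 24/5179 ≈ 0.0046341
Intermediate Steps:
M(L) = -11/2 (M(L) = -7 + (1/4)*6 = -7 + 3/2 = -11/2)
f(W, Q) = 2 + 1/(2*W) (f(W, Q) = 2 + 1/(W + W) = 2 + 1/(2*W))
H(b) = -3 - 3/b
Y(G, q) = -17/24 + G/3 (Y(G, q) = (G - (2 + (1/2)/4))/3 = (G - (2 + (1/2)*(1/4)))/3 = (G - (2 + 1/8))/3 = (G - 1*17/8)/3 = (G - 17/8)/3 = (-17/8 + G)/3 = -17/24 + G/3)
C(x) = -11/2 + x (C(x) = x - 11/2 = -11/2 + x)
1/(n(110) + C(Y(6, H(-4)))) = 1/(2*110 + (-11/2 + (-17/24 + (1/3)*6))) = 1/(220 + (-11/2 + (-17/24 + 2))) = 1/(220 + (-11/2 + 31/24)) = 1/(220 - 101/24) = 1/(5179/24) = 24/5179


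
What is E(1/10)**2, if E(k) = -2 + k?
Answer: 361/100 ≈ 3.6100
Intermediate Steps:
E(1/10)**2 = (-2 + 1/10)**2 = (-19/10)**2 = 361/100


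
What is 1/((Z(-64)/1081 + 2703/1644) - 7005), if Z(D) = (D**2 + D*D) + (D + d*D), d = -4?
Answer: -592388/4144109527 ≈ -0.00014295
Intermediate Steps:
Z(D) = -3*D + 2*D**2 (Z(D) = (D**2 + D*D) + (D - 4*D) = (D**2 + D**2) - 3*D = 2*D**2 - 3*D = -3*D + 2*D**2)
1/((Z(-64)/1081 + 2703/1644) - 7005) = 1/((-64*(-3 + 2*(-64))/1081 + 2703/1644) - 7005) = 1/((-64*(-3 - 128)*(1/1081) + 2703*(1/1644)) - 7005) = 1/((-64*(-131)*(1/1081) + 901/548) - 7005) = 1/((8384*(1/1081) + 901/548) - 7005) = 1/((8384/1081 + 901/548) - 7005) = 1/(5568413/592388 - 7005) = 1/(-4144109527/592388) = -592388/4144109527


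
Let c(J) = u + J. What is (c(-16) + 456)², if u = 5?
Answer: 198025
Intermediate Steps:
c(J) = 5 + J
(c(-16) + 456)² = ((5 - 16) + 456)² = (-11 + 456)² = 445² = 198025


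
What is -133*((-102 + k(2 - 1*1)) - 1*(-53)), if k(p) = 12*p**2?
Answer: 4921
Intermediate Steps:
-133*((-102 + k(2 - 1*1)) - 1*(-53)) = -133*((-102 + 12*(2 - 1*1)**2) - 1*(-53)) = -133*((-102 + 12*(2 - 1)**2) + 53) = -133*((-102 + 12*1**2) + 53) = -133*((-102 + 12*1) + 53) = -133*((-102 + 12) + 53) = -133*(-90 + 53) = -133*(-37) = 4921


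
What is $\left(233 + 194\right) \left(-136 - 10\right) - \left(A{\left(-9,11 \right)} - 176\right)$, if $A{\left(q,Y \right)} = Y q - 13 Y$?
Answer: $-61924$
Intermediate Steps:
$A{\left(q,Y \right)} = - 13 Y + Y q$
$\left(233 + 194\right) \left(-136 - 10\right) - \left(A{\left(-9,11 \right)} - 176\right) = \left(233 + 194\right) \left(-136 - 10\right) - \left(11 \left(-13 - 9\right) - 176\right) = 427 \left(-146\right) - \left(11 \left(-22\right) - 176\right) = -62342 - \left(-242 - 176\right) = -62342 - -418 = -62342 + 418 = -61924$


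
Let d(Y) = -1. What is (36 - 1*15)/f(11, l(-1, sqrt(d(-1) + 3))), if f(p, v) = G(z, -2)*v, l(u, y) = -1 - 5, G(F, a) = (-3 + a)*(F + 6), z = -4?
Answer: 7/20 ≈ 0.35000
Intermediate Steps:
G(F, a) = (-3 + a)*(6 + F)
l(u, y) = -6
f(p, v) = -10*v (f(p, v) = (-18 - 3*(-4) + 6*(-2) - 4*(-2))*v = (-18 + 12 - 12 + 8)*v = -10*v)
(36 - 1*15)/f(11, l(-1, sqrt(d(-1) + 3))) = (36 - 1*15)/((-10*(-6))) = (36 - 15)/60 = 21*(1/60) = 7/20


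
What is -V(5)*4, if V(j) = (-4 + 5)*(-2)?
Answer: 8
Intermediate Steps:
V(j) = -2 (V(j) = 1*(-2) = -2)
-V(5)*4 = -1*(-2)*4 = 2*4 = 8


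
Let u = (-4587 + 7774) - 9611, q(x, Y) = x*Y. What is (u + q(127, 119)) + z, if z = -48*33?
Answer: 7105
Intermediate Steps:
z = -1584
q(x, Y) = Y*x
u = -6424 (u = 3187 - 9611 = -6424)
(u + q(127, 119)) + z = (-6424 + 119*127) - 1584 = (-6424 + 15113) - 1584 = 8689 - 1584 = 7105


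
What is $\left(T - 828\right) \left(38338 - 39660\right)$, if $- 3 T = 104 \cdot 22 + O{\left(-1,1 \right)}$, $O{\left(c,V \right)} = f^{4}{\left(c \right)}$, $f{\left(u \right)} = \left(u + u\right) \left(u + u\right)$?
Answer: $2215672$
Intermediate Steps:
$f{\left(u \right)} = 4 u^{2}$ ($f{\left(u \right)} = 2 u 2 u = 4 u^{2}$)
$O{\left(c,V \right)} = 256 c^{8}$ ($O{\left(c,V \right)} = \left(4 c^{2}\right)^{4} = 256 c^{8}$)
$T = -848$ ($T = - \frac{104 \cdot 22 + 256 \left(-1\right)^{8}}{3} = - \frac{2288 + 256 \cdot 1}{3} = - \frac{2288 + 256}{3} = \left(- \frac{1}{3}\right) 2544 = -848$)
$\left(T - 828\right) \left(38338 - 39660\right) = \left(-848 - 828\right) \left(38338 - 39660\right) = \left(-1676\right) \left(-1322\right) = 2215672$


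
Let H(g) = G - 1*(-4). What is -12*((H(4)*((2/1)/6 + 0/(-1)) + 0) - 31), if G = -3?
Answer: 368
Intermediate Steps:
H(g) = 1 (H(g) = -3 - 1*(-4) = -3 + 4 = 1)
-12*((H(4)*((2/1)/6 + 0/(-1)) + 0) - 31) = -12*((1*((2/1)/6 + 0/(-1)) + 0) - 31) = -12*((1*((2*1)*(1/6) + 0*(-1)) + 0) - 31) = -12*((1*(2*(1/6) + 0) + 0) - 31) = -12*((1*(1/3 + 0) + 0) - 31) = -12*((1*(1/3) + 0) - 31) = -12*((1/3 + 0) - 31) = -12*(1/3 - 31) = -12*(-92/3) = 368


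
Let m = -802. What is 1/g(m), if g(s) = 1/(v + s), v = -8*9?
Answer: -874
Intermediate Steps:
v = -72
g(s) = 1/(-72 + s)
1/g(m) = 1/(1/(-72 - 802)) = 1/(1/(-874)) = 1/(-1/874) = -874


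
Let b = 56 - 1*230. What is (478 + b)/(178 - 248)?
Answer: -152/35 ≈ -4.3429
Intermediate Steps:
b = -174 (b = 56 - 230 = -174)
(478 + b)/(178 - 248) = (478 - 174)/(178 - 248) = 304/(-70) = 304*(-1/70) = -152/35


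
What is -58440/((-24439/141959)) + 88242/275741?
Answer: 2287572643760598/6738834299 ≈ 3.3946e+5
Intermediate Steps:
-58440/((-24439/141959)) + 88242/275741 = -58440/((-24439*1/141959)) + 88242*(1/275741) = -58440/(-24439/141959) + 88242/275741 = -58440*(-141959/24439) + 88242/275741 = 8296083960/24439 + 88242/275741 = 2287572643760598/6738834299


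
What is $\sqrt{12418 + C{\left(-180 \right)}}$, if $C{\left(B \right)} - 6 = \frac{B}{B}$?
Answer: $5 \sqrt{497} \approx 111.47$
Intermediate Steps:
$C{\left(B \right)} = 7$ ($C{\left(B \right)} = 6 + \frac{B}{B} = 6 + 1 = 7$)
$\sqrt{12418 + C{\left(-180 \right)}} = \sqrt{12418 + 7} = \sqrt{12425} = 5 \sqrt{497}$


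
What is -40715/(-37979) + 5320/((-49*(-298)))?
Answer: 56897765/39612097 ≈ 1.4364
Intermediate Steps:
-40715/(-37979) + 5320/((-49*(-298))) = -40715*(-1/37979) + 5320/14602 = 40715/37979 + 5320*(1/14602) = 40715/37979 + 380/1043 = 56897765/39612097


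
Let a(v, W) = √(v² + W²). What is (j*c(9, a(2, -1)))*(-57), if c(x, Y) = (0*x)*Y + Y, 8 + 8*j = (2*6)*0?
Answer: 57*√5 ≈ 127.46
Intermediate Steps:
a(v, W) = √(W² + v²)
j = -1 (j = -1 + ((2*6)*0)/8 = -1 + (12*0)/8 = -1 + (⅛)*0 = -1 + 0 = -1)
c(x, Y) = Y (c(x, Y) = 0*Y + Y = 0 + Y = Y)
(j*c(9, a(2, -1)))*(-57) = -√((-1)² + 2²)*(-57) = -√(1 + 4)*(-57) = -√5*(-57) = 57*√5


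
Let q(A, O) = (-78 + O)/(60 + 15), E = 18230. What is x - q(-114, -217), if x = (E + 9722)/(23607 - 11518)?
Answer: 1132531/181335 ≈ 6.2455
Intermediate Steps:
q(A, O) = -26/25 + O/75 (q(A, O) = (-78 + O)/75 = (-78 + O)*(1/75) = -26/25 + O/75)
x = 27952/12089 (x = (18230 + 9722)/(23607 - 11518) = 27952/12089 ≈ 2.3122)
x - q(-114, -217) = 27952/12089 - (-26/25 + (1/75)*(-217)) = 27952/12089 - (-26/25 - 217/75) = 27952/12089 - 1*(-59/15) = 27952/12089 + 59/15 = 1132531/181335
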